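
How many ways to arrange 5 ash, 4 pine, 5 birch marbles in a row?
14! / (5! × 4! × 5!) = 252252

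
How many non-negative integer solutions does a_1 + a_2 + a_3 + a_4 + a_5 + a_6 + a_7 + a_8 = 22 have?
C(22+8-1, 8-1) = C(29, 7) = 1560780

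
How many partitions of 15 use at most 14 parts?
By conjugation, equals partitions of 15 into parts ≤ 14. Let r_j(i) = number of partitions of i into parts ≤ j, for i = 0..15. r_1(i) = 1 for all i; r_j(i) = r_{j-1}(i) + r_j(i-j). Rows j = 2..14: ≤2: 1 1 2 2 3 3 4 4 5 5 6 6 7 7 8 8; ≤3: 1 1 2 3 4 5 7 8 10 12 14 16 19 21 24 27; ≤4: 1 1 2 3 5 6 9 11 15 18 23 27 34 39 47 54; ≤5: 1 1 2 3 5 7 10 13 18 23 30 37 47 57 70 84; ≤6: 1 1 2 3 5 7 11 14 20 26 35 44 58 71 90 110; ≤7: 1 1 2 3 5 7 11 15 21 28 38 49 65 82 105 131; ≤8: 1 1 2 3 5 7 11 15 22 29 40 52 70 89 116 146; ≤9: 1 1 2 3 5 7 11 15 22 30 41 54 73 94 123 157; ≤10: 1 1 2 3 5 7 11 15 22 30 42 55 75 97 128 164; ≤11: 1 1 2 3 5 7 11 15 22 30 42 56 76 99 131 169; ≤12: 1 1 2 3 5 7 11 15 22 30 42 56 77 100 133 172; ≤13: 1 1 2 3 5 7 11 15 22 30 42 56 77 101 134 174; ≤14: 1 1 2 3 5 7 11 15 22 30 42 56 77 101 135 175. r_14(15) = 175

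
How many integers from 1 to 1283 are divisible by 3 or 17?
⌊1283/3⌋ + ⌊1283/17⌋ - ⌊1283/51⌋ = 427 + 75 - 25 = 477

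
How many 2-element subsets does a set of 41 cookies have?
C(41,2) = 41!/(2!×39!) = 820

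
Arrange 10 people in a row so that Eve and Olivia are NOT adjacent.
Total - adjacent = 10! - (10-1)!×2 = 3628800 - 725760 = 2903040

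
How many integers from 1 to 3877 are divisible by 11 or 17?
⌊3877/11⌋ + ⌊3877/17⌋ - ⌊3877/187⌋ = 352 + 228 - 20 = 560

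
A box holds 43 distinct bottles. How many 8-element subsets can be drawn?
C(43,8) = 43!/(8!×35!) = 145008513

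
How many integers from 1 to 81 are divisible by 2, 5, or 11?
⌊81/2⌋+⌊81/5⌋+⌊81/11⌋ - ⌊81/10⌋-⌊81/22⌋-⌊81/55⌋ + ⌊81/110⌋ = 40+16+7 - 8-3-1 + 0 = 51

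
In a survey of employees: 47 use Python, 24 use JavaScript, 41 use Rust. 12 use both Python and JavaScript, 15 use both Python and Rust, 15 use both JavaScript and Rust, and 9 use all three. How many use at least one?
|A∪B∪C| = 47+24+41-12-15-15+9 = 79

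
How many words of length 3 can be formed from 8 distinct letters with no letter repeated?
P(8,3) = 8!/(8-3)! = 336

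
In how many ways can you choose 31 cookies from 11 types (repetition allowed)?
C(31+11-1, 11-1) = C(41, 10) = 1121099408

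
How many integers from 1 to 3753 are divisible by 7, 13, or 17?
⌊3753/7⌋+⌊3753/13⌋+⌊3753/17⌋ - ⌊3753/91⌋-⌊3753/119⌋-⌊3753/221⌋ + ⌊3753/1547⌋ = 536+288+220 - 41-31-16 + 2 = 958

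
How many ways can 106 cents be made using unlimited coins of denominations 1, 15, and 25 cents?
Coefficient of x^106 in 1/(1-x^1) · 1/(1-x^15) · 1/(1-x^25). Case on j = number of 25-cent coins (j = 0..4); remainder r = 106 - 25j is made from {1,15} in ⌊r/15⌋+1 ways. r = 106, 81, 56, 31, 6 → 8 + 6 + 4 + 3 + 1 = 22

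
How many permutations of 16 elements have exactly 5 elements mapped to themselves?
Choose the 5 fixed points C(16,5) = 4368, derange the rest: !11 = Σ_{j=0}^{11} (-1)^j·11!/j! = 39916800 - 39916800 + 19958400 - 6652800 + 1663200 - 332640 + 55440 - 7920 + 990 - 110 + 11 - 1 = 14684570. Product = 4368 × 14684570 = 64142201760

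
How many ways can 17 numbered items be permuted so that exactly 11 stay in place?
Choose the 11 fixed points C(17,11) = 12376, derange the rest: !6 = Σ_{j=0}^{6} (-1)^j·6!/j! = 720 - 720 + 360 - 120 + 30 - 6 + 1 = 265. Product = 12376 × 265 = 3279640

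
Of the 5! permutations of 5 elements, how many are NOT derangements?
Complement of the derangements. !5 = Σ_{j=0}^{5} (-1)^j·5!/j! = 120 - 120 + 60 - 20 + 5 - 1 = 44. 5! - !5 = 120 - 44 = 76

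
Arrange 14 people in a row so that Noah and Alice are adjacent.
Treat as block: (14-1)! × 2! = 6227020800 × 2 = 12454041600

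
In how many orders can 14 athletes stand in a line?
14! = 87178291200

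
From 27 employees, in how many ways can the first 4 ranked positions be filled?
P(27,4) = 27!/(27-4)! = 421200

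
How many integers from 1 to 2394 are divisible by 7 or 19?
⌊2394/7⌋ + ⌊2394/19⌋ - ⌊2394/133⌋ = 342 + 126 - 18 = 450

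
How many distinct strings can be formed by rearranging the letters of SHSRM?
5! / (1! × 2! × 1! × 1!) = 60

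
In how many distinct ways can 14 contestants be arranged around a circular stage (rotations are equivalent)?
Circular: fix one position, arrange the rest. (14-1)! = 6227020800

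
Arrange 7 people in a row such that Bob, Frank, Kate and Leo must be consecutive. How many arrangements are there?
Treat the 4 as one block: (7-4+1)! × 4! = 24 × 24 = 576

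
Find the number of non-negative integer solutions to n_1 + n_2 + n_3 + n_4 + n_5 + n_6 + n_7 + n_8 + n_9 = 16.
C(16+9-1, 9-1) = C(24, 8) = 735471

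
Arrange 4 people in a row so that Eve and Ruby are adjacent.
Treat as block: (4-1)! × 2! = 6 × 2 = 12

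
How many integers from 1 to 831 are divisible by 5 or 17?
⌊831/5⌋ + ⌊831/17⌋ - ⌊831/85⌋ = 166 + 48 - 9 = 205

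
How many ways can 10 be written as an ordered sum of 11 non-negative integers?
C(10+11-1, 11-1) = C(20, 10) = 184756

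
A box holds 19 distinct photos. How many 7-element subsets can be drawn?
C(19,7) = 19!/(7!×12!) = 50388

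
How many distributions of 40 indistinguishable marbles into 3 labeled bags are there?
C(40+3-1, 3-1) = C(42, 2) = 861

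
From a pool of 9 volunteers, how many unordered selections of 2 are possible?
C(9,2) = 9!/(2!×7!) = 36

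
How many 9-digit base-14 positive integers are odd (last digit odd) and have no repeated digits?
Last∈{1,3,5,7,9,11,13}. Last=0: 0. Last nonzero: 7×12×P(12,7) = 335301120. Total = 335301120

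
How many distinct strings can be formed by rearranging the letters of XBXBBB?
6! / (2! × 4!) = 15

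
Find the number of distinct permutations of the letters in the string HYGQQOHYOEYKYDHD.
16! / (1! × 2! × 2! × 1! × 1! × 2! × 4! × 3!) = 18162144000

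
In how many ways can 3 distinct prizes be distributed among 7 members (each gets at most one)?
P(7,3) = 7!/(7-3)! = 210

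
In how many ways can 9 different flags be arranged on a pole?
9! = 362880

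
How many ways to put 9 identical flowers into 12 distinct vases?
C(9+12-1, 12-1) = C(20, 11) = 167960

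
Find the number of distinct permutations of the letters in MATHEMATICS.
11! / (2! × 2! × 2! × 1! × 1! × 1! × 1! × 1!) = 4989600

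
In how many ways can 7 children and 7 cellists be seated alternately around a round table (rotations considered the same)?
Fix one of the children: (7-1)! ways for the remaining children, × 7! ways for the cellists = 720 × 5040 = 3628800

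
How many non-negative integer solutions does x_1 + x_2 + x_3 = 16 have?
C(16+3-1, 3-1) = C(18, 2) = 153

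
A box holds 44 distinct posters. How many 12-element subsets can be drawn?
C(44,12) = 44!/(12!×32!) = 21090682613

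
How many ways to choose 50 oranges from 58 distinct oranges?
C(58,50) = 58!/(50!×8!) = 1916797311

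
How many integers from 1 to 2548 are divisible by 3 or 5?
⌊2548/3⌋ + ⌊2548/5⌋ - ⌊2548/15⌋ = 849 + 509 - 169 = 1189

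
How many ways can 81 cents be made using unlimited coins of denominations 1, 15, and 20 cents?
Coefficient of x^81 in 1/(1-x^1) · 1/(1-x^15) · 1/(1-x^20). Case on j = number of 20-cent coins (j = 0..4); remainder r = 81 - 20j is made from {1,15} in ⌊r/15⌋+1 ways. r = 81, 61, 41, 21, 1 → 6 + 5 + 3 + 2 + 1 = 17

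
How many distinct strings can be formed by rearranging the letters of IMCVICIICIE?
11! / (1! × 1! × 3! × 5! × 1!) = 55440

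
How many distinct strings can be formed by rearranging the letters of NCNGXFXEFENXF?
13! / (3! × 2! × 3! × 3! × 1! × 1!) = 14414400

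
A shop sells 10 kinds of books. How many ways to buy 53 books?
C(53+10-1, 10-1) = C(62, 9) = 20286591270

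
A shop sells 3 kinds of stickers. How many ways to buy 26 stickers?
C(26+3-1, 3-1) = C(28, 2) = 378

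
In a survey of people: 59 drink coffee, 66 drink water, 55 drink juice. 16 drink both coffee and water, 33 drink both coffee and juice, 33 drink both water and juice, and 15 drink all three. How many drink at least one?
|A∪B∪C| = 59+66+55-16-33-33+15 = 113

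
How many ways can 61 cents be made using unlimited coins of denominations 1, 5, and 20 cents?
Coefficient of x^61 in 1/(1-x^1) · 1/(1-x^5) · 1/(1-x^20). Case on j = number of 20-cent coins (j = 0..3); remainder r = 61 - 20j is made from {1,5} in ⌊r/5⌋+1 ways. r = 61, 41, 21, 1 → 13 + 9 + 5 + 1 = 28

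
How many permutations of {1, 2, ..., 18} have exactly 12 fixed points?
Choose the 12 fixed points C(18,12) = 18564, derange the rest: !6 = Σ_{j=0}^{6} (-1)^j·6!/j! = 720 - 720 + 360 - 120 + 30 - 6 + 1 = 265. Product = 18564 × 265 = 4919460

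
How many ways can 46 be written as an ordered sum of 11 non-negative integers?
C(46+11-1, 11-1) = C(56, 10) = 35607051480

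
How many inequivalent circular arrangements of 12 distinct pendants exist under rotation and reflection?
(12-1)!/2 = 39916800/2 = 19958400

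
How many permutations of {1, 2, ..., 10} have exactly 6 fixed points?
Choose the 6 fixed points C(10,6) = 210, derange the rest: !4 = Σ_{j=0}^{4} (-1)^j·4!/j! = 24 - 24 + 12 - 4 + 1 = 9. Product = 210 × 9 = 1890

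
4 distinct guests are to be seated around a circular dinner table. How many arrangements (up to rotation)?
Circular: fix one position, arrange the rest. (4-1)! = 6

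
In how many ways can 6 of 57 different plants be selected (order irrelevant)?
C(57,6) = 57!/(6!×51!) = 36288252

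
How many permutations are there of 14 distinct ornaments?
14! = 87178291200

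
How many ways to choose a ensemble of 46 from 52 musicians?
C(52,46) = 52!/(46!×6!) = 20358520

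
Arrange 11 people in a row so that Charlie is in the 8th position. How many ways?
Fix one position: (11-1)! = 3628800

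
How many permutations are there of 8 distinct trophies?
8! = 40320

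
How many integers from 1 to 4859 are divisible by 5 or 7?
⌊4859/5⌋ + ⌊4859/7⌋ - ⌊4859/35⌋ = 971 + 694 - 138 = 1527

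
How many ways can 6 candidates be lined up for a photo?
6! = 720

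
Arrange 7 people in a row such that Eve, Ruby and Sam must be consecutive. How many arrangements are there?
Treat the 3 as one block: (7-3+1)! × 3! = 120 × 6 = 720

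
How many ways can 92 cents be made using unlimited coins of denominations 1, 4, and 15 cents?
Coefficient of x^92 in 1/(1-x^1) · 1/(1-x^4) · 1/(1-x^15). Case on j = number of 15-cent coins (j = 0..6); remainder r = 92 - 15j is made from {1,4} in ⌊r/4⌋+1 ways. r = 92, 77, 62, 47, 32, 17, 2 → 24 + 20 + 16 + 12 + 9 + 5 + 1 = 87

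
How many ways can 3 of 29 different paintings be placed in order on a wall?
P(29,3) = 29!/(29-3)! = 21924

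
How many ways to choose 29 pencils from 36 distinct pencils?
C(36,29) = 36!/(29!×7!) = 8347680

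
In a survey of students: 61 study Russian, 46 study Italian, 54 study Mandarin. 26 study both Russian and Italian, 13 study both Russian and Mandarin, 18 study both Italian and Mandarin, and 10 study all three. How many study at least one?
|A∪B∪C| = 61+46+54-26-13-18+10 = 114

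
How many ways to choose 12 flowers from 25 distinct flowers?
C(25,12) = 25!/(12!×13!) = 5200300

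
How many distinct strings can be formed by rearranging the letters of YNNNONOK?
8! / (4! × 1! × 1! × 2!) = 840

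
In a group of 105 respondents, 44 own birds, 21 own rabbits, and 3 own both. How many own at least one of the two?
|A∪B| = |A| + |B| - |A∩B| = 44 + 21 - 3 = 62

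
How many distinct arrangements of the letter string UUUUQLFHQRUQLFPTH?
17! / (2! × 2! × 1! × 2! × 1! × 3! × 5! × 1!) = 61751289600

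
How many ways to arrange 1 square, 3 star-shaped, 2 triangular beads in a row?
6! / (1! × 3! × 2!) = 60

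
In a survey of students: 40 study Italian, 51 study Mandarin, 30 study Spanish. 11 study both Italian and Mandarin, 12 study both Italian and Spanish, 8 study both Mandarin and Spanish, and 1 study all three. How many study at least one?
|A∪B∪C| = 40+51+30-11-12-8+1 = 91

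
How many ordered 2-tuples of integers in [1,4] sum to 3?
Coefficient of x^3 in (x + x² + ... + x^4)^2. By inclusion-exclusion on dice exceeding 4: Σ_j (-1)^j C(2,j)·C(3-1-4j, 1) = C(2,0)·C(2,1) = 1·2 = 2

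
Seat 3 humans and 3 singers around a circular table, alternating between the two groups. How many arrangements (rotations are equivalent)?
Fix one of the humans: (3-1)! ways for the remaining humans, × 3! ways for the singers = 2 × 6 = 12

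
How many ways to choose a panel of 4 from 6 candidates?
C(6,4) = 6!/(4!×2!) = 15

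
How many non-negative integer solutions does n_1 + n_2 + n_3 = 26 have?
C(26+3-1, 3-1) = C(28, 2) = 378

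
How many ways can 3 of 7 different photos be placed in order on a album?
P(7,3) = 7!/(7-3)! = 210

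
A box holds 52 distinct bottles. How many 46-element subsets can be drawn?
C(52,46) = 52!/(46!×6!) = 20358520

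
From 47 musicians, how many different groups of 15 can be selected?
C(47,15) = 47!/(15!×32!) = 751616304549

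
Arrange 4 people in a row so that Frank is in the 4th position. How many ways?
Fix one position: (4-1)! = 6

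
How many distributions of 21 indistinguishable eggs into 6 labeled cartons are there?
C(21+6-1, 6-1) = C(26, 5) = 65780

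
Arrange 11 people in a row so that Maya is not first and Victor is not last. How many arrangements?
By inclusion-exclusion: 11! - 2×(11-1)! + (11-2)! = 39916800 - 7257600 + 362880 = 33022080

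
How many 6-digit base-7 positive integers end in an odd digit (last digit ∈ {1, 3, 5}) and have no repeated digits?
Last∈{1,3,5}. Last=0: 0. Last nonzero: 3×5×P(5,4) = 1800. Total = 1800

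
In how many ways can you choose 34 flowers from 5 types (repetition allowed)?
C(34+5-1, 5-1) = C(38, 4) = 73815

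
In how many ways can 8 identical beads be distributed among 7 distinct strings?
C(8+7-1, 7-1) = C(14, 6) = 3003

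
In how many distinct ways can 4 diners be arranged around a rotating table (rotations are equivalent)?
Circular: fix one position, arrange the rest. (4-1)! = 6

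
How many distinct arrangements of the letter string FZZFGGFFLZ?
10! / (4! × 2! × 3! × 1!) = 12600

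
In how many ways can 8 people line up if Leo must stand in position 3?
Fix one position: (8-1)! = 5040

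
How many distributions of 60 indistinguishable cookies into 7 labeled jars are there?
C(60+7-1, 7-1) = C(66, 6) = 90858768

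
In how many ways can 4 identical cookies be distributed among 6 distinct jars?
C(4+6-1, 6-1) = C(9, 5) = 126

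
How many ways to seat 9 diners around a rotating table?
Circular: fix one position, arrange the rest. (9-1)! = 40320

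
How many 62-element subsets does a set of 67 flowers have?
C(67,62) = 67!/(62!×5!) = 9657648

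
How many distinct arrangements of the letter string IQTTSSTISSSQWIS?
15! / (6! × 3! × 2! × 1! × 3!) = 25225200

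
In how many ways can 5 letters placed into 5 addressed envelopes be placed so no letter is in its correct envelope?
!5 = Σ_{j=0}^{5} (-1)^j·5!/j! = 120 - 120 + 60 - 20 + 5 - 1 = 44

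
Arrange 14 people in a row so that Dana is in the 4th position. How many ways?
Fix one position: (14-1)! = 6227020800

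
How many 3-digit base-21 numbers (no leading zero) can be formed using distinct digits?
First digit: 20 choices (nonzero). Then descending: 20 × 20 × 19 = 7600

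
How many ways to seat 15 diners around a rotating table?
Circular: fix one position, arrange the rest. (15-1)! = 87178291200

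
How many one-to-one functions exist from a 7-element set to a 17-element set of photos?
P(17,7) = 17!/(17-7)! = 98017920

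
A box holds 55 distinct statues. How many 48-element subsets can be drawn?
C(55,48) = 55!/(48!×7!) = 202927725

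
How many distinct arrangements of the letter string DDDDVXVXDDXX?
12! / (2! × 4! × 6!) = 13860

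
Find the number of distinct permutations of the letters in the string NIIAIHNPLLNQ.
12! / (1! × 2! × 1! × 1! × 3! × 1! × 3!) = 6652800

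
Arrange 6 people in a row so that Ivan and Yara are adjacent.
Treat as block: (6-1)! × 2! = 120 × 2 = 240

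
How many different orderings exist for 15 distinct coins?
15! = 1307674368000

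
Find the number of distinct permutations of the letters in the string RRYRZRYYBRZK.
12! / (5! × 3! × 2! × 1! × 1!) = 332640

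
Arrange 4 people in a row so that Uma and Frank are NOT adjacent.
Total - adjacent = 4! - (4-1)!×2 = 24 - 12 = 12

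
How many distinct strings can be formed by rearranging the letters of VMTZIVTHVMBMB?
13! / (1! × 3! × 1! × 1! × 2! × 2! × 3!) = 43243200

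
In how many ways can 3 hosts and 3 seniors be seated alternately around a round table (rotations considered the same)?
Fix one of the hosts: (3-1)! ways for the remaining hosts, × 3! ways for the seniors = 2 × 6 = 12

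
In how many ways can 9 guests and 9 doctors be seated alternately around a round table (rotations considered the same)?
Fix one of the guests: (9-1)! ways for the remaining guests, × 9! ways for the doctors = 40320 × 362880 = 14631321600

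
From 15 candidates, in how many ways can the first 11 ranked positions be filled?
P(15,11) = 15!/(15-11)! = 54486432000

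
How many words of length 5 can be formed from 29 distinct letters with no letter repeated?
P(29,5) = 29!/(29-5)! = 14250600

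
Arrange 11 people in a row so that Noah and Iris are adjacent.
Treat as block: (11-1)! × 2! = 3628800 × 2 = 7257600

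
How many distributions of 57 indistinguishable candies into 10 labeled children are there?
C(57+10-1, 10-1) = C(66, 9) = 37014131440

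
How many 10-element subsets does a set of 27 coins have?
C(27,10) = 27!/(10!×17!) = 8436285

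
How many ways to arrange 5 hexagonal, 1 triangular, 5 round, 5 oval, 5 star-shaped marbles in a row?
21! / (5! × 1! × 5! × 5! × 5!) = 246387645504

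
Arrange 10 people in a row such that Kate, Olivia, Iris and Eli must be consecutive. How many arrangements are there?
Treat the 4 as one block: (10-4+1)! × 4! = 5040 × 24 = 120960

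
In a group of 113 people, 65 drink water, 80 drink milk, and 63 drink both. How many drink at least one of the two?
|A∪B| = |A| + |B| - |A∩B| = 65 + 80 - 63 = 82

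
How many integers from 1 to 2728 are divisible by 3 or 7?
⌊2728/3⌋ + ⌊2728/7⌋ - ⌊2728/21⌋ = 909 + 389 - 129 = 1169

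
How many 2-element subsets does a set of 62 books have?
C(62,2) = 62!/(2!×60!) = 1891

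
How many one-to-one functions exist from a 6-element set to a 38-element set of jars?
P(38,6) = 38!/(38-6)! = 1987690320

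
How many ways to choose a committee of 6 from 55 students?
C(55,6) = 55!/(6!×49!) = 28989675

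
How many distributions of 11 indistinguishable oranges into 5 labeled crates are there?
C(11+5-1, 5-1) = C(15, 4) = 1365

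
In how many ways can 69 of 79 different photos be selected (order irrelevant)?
C(79,69) = 79!/(69!×10!) = 1440680596355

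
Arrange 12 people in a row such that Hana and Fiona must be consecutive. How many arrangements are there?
Treat the 2 as one block: (12-2+1)! × 2! = 39916800 × 2 = 79833600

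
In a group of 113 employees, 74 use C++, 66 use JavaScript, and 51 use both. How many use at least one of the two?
|A∪B| = |A| + |B| - |A∩B| = 74 + 66 - 51 = 89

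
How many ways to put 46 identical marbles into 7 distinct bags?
C(46+7-1, 7-1) = C(52, 6) = 20358520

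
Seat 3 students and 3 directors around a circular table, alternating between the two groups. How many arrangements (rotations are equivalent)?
Fix one of the students: (3-1)! ways for the remaining students, × 3! ways for the directors = 2 × 6 = 12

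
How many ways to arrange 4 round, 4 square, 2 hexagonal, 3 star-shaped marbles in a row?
13! / (4! × 4! × 2! × 3!) = 900900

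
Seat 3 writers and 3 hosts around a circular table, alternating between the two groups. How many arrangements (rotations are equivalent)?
Fix one of the writers: (3-1)! ways for the remaining writers, × 3! ways for the hosts = 2 × 6 = 12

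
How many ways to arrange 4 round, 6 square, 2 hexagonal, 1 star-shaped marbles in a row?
13! / (4! × 6! × 2! × 1!) = 180180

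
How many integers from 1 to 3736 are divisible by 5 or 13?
⌊3736/5⌋ + ⌊3736/13⌋ - ⌊3736/65⌋ = 747 + 287 - 57 = 977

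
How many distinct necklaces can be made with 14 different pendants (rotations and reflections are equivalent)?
(14-1)!/2 = 6227020800/2 = 3113510400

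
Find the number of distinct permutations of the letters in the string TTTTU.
5! / (1! × 4!) = 5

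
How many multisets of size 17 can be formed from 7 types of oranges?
C(17+7-1, 7-1) = C(23, 6) = 100947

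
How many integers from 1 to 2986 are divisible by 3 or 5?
⌊2986/3⌋ + ⌊2986/5⌋ - ⌊2986/15⌋ = 995 + 597 - 199 = 1393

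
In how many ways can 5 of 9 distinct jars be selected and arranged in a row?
P(9,5) = 9!/(9-5)! = 15120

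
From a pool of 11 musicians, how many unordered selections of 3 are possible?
C(11,3) = 11!/(3!×8!) = 165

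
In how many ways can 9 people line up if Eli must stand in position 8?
Fix one position: (9-1)! = 40320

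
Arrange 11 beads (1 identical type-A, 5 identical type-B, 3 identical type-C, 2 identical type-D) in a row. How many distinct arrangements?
11! / (1! × 5! × 3! × 2!) = 27720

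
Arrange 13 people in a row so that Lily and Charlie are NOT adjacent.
Total - adjacent = 13! - (13-1)!×2 = 6227020800 - 958003200 = 5269017600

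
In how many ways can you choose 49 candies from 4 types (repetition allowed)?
C(49+4-1, 4-1) = C(52, 3) = 22100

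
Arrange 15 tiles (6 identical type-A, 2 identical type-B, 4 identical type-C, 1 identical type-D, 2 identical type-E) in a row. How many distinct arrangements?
15! / (6! × 2! × 4! × 1! × 2!) = 18918900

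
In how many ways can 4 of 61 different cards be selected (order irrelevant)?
C(61,4) = 61!/(4!×57!) = 521855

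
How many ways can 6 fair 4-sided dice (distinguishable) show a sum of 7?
Coefficient of x^7 in (x + x² + ... + x^4)^6. By inclusion-exclusion on dice exceeding 4: Σ_j (-1)^j C(6,j)·C(7-1-4j, 5) = C(6,0)·C(6,5) = 1·6 = 6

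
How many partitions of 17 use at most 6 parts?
By conjugation, equals partitions of 17 into parts ≤ 6. Let r_j(i) = number of partitions of i into parts ≤ j, for i = 0..17. r_1(i) = 1 for all i; r_j(i) = r_{j-1}(i) + r_j(i-j). Rows j = 2..6: ≤2: 1 1 2 2 3 3 4 4 5 5 6 6 7 7 8 8 9 9; ≤3: 1 1 2 3 4 5 7 8 10 12 14 16 19 21 24 27 30 33; ≤4: 1 1 2 3 5 6 9 11 15 18 23 27 34 39 47 54 64 72; ≤5: 1 1 2 3 5 7 10 13 18 23 30 37 47 57 70 84 101 119; ≤6: 1 1 2 3 5 7 11 14 20 26 35 44 58 71 90 110 136 163. r_6(17) = 163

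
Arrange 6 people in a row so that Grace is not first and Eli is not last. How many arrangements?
By inclusion-exclusion: 6! - 2×(6-1)! + (6-2)! = 720 - 240 + 24 = 504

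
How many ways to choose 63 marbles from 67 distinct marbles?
C(67,63) = 67!/(63!×4!) = 766480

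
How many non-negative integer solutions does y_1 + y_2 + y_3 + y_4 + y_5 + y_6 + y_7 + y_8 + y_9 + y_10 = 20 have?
C(20+10-1, 10-1) = C(29, 9) = 10015005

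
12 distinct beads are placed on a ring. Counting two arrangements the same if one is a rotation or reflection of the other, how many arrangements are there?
(12-1)!/2 = 39916800/2 = 19958400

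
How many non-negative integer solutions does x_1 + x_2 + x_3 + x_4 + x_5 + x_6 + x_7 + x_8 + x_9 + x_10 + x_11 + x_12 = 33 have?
C(33+12-1, 12-1) = C(44, 11) = 7669339132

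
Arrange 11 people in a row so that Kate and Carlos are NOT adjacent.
Total - adjacent = 11! - (11-1)!×2 = 39916800 - 7257600 = 32659200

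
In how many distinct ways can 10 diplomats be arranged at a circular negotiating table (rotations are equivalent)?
Circular: fix one position, arrange the rest. (10-1)! = 362880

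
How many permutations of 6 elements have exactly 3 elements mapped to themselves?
Choose the 3 fixed points C(6,3) = 20, derange the rest: !3 = Σ_{j=0}^{3} (-1)^j·3!/j! = 6 - 6 + 3 - 1 = 2. Product = 20 × 2 = 40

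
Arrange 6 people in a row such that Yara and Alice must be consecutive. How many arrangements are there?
Treat the 2 as one block: (6-2+1)! × 2! = 120 × 2 = 240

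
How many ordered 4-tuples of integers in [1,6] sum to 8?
Coefficient of x^8 in (x + x² + ... + x^6)^4. By inclusion-exclusion on dice exceeding 6: Σ_j (-1)^j C(4,j)·C(8-1-6j, 3) = C(4,0)·C(7,3) = 1·35 = 35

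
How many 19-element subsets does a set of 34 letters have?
C(34,19) = 34!/(19!×15!) = 1855967520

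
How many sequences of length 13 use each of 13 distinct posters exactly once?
13! = 6227020800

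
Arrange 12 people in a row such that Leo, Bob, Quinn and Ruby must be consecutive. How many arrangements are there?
Treat the 4 as one block: (12-4+1)! × 4! = 362880 × 24 = 8709120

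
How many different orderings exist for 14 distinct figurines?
14! = 87178291200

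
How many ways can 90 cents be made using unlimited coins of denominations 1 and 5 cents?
Coefficient of x^90 in 1/(1-x^1) · 1/(1-x^5). Use j coins of 5 for j = 0..⌊90/5⌋ = 18, the rest in 1s: 18 + 1 = 19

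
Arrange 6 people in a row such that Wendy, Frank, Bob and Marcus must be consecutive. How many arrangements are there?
Treat the 4 as one block: (6-4+1)! × 4! = 6 × 24 = 144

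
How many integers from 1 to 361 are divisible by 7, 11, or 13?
⌊361/7⌋+⌊361/11⌋+⌊361/13⌋ - ⌊361/77⌋-⌊361/91⌋-⌊361/143⌋ + ⌊361/1001⌋ = 51+32+27 - 4-3-2 + 0 = 101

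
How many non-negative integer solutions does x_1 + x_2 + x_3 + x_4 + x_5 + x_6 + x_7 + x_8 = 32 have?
C(32+8-1, 8-1) = C(39, 7) = 15380937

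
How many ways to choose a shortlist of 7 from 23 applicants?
C(23,7) = 23!/(7!×16!) = 245157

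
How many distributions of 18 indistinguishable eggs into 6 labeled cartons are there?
C(18+6-1, 6-1) = C(23, 5) = 33649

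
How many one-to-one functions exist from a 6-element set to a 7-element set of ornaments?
P(7,6) = 7!/(7-6)! = 5040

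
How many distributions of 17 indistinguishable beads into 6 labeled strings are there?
C(17+6-1, 6-1) = C(22, 5) = 26334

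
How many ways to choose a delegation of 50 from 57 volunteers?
C(57,50) = 57!/(50!×7!) = 264385836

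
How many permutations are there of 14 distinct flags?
14! = 87178291200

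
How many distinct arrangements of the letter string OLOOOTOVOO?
10! / (1! × 1! × 1! × 7!) = 720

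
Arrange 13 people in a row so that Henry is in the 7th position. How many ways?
Fix one position: (13-1)! = 479001600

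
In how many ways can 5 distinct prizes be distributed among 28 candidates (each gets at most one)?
P(28,5) = 28!/(28-5)! = 11793600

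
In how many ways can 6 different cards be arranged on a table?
6! = 720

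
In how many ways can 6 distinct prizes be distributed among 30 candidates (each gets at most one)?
P(30,6) = 30!/(30-6)! = 427518000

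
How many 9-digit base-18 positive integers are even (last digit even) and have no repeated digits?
Last∈{0,2,4,6,8,10,12,14,16}. Last=0: 980179200. Last nonzero: 8×16×P(16,7) = 7380172800. Total = 8360352000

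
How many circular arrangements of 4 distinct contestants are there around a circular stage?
Circular: fix one position, arrange the rest. (4-1)! = 6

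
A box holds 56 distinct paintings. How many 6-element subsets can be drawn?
C(56,6) = 56!/(6!×50!) = 32468436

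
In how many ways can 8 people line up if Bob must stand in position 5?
Fix one position: (8-1)! = 5040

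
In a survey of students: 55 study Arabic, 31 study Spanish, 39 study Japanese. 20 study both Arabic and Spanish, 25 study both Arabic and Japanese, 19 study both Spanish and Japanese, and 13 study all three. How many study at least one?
|A∪B∪C| = 55+31+39-20-25-19+13 = 74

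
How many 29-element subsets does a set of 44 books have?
C(44,29) = 44!/(29!×15!) = 229911617056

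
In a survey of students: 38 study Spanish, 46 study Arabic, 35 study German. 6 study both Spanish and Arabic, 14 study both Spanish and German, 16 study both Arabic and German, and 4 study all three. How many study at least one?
|A∪B∪C| = 38+46+35-6-14-16+4 = 87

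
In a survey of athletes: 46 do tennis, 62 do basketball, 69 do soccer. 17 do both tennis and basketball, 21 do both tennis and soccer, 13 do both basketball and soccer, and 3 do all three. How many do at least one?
|A∪B∪C| = 46+62+69-17-21-13+3 = 129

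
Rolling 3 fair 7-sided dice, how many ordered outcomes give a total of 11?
Coefficient of x^11 in (x + x² + ... + x^7)^3. By inclusion-exclusion on dice exceeding 7: Σ_j (-1)^j C(3,j)·C(11-1-7j, 2) = C(3,0)·C(10,2) - C(3,1)·C(3,2) = 1·45 - 3·3 = 36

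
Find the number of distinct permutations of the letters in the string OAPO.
4! / (2! × 1! × 1!) = 12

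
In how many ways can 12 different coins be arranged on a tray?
12! = 479001600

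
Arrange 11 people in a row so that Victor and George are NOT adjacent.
Total - adjacent = 11! - (11-1)!×2 = 39916800 - 7257600 = 32659200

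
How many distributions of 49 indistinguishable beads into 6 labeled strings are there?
C(49+6-1, 6-1) = C(54, 5) = 3162510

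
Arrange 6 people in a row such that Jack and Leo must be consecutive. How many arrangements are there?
Treat the 2 as one block: (6-2+1)! × 2! = 120 × 2 = 240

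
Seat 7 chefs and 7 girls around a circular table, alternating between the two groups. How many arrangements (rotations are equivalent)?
Fix one of the chefs: (7-1)! ways for the remaining chefs, × 7! ways for the girls = 720 × 5040 = 3628800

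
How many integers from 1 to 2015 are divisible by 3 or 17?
⌊2015/3⌋ + ⌊2015/17⌋ - ⌊2015/51⌋ = 671 + 118 - 39 = 750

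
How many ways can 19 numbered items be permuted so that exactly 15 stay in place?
Choose the 15 fixed points C(19,15) = 3876, derange the rest: !4 = Σ_{j=0}^{4} (-1)^j·4!/j! = 24 - 24 + 12 - 4 + 1 = 9. Product = 3876 × 9 = 34884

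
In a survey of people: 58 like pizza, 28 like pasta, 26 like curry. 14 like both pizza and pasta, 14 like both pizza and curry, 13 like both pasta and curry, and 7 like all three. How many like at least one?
|A∪B∪C| = 58+28+26-14-14-13+7 = 78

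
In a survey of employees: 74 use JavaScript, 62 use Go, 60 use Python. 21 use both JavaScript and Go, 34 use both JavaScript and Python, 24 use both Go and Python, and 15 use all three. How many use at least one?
|A∪B∪C| = 74+62+60-21-34-24+15 = 132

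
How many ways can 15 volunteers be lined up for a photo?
15! = 1307674368000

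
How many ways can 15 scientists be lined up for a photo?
15! = 1307674368000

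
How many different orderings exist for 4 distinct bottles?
4! = 24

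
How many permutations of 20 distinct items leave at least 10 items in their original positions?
Exactly j fixed points: C(20,j)·!(20-j); sum over j ≥ 10 (derangement numbers via !m = (m-1)·(!(m-1) + !(m-2)): !0..!10 = 1, 0, 1, 2, 9, 44, 265, 1854, 14833, 133496, 1334961). Σ_{j=10}^{20} C(20,j)·!(20-j) = C(20,10)·!10 + C(20,11)·!9 + C(20,12)·!8 + C(20,13)·!7 + C(20,14)·!6 + C(20,15)·!5 + C(20,16)·!4 + C(20,17)·!3 + C(20,18)·!2 + C(20,19)·!1 + C(20,20)·!0 = 184756·1334961 + 167960·133496 + 125970·14833 + 77520·1854 + 38760·265 + 15504·44 + 4845·9 + 1140·2 + 190·1 + 20·0 + 1·1 = 271087277418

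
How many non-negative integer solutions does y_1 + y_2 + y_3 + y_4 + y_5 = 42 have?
C(42+5-1, 5-1) = C(46, 4) = 163185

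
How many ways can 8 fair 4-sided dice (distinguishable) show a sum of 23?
Coefficient of x^23 in (x + x² + ... + x^4)^8. By inclusion-exclusion on dice exceeding 4: Σ_j (-1)^j C(8,j)·C(23-1-4j, 7) = C(8,0)·C(22,7) - C(8,1)·C(18,7) + C(8,2)·C(14,7) - C(8,3)·C(10,7) = 1·170544 - 8·31824 + 28·3432 - 56·120 = 5328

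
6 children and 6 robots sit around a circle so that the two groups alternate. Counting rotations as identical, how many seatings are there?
Fix one of the children: (6-1)! ways for the remaining children, × 6! ways for the robots = 120 × 720 = 86400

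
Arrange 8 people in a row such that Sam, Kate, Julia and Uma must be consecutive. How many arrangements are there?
Treat the 4 as one block: (8-4+1)! × 4! = 120 × 24 = 2880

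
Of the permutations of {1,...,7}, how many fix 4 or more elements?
Exactly j fixed points: C(7,j)·!(7-j); sum over j ≥ 4 (derangement numbers via !m = (m-1)·(!(m-1) + !(m-2)): !0..!3 = 1, 0, 1, 2). Σ_{j=4}^{7} C(7,j)·!(7-j) = C(7,4)·!3 + C(7,5)·!2 + C(7,6)·!1 + C(7,7)·!0 = 35·2 + 21·1 + 7·0 + 1·1 = 92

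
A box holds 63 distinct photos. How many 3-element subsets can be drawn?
C(63,3) = 63!/(3!×60!) = 39711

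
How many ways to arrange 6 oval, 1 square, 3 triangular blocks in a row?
10! / (6! × 1! × 3!) = 840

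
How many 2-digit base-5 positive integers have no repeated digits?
First digit: 4 choices (nonzero). Then descending: 4 × 4 = 16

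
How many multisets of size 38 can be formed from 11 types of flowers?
C(38+11-1, 11-1) = C(48, 10) = 6540715896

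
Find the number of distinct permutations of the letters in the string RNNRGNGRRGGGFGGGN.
17! / (4! × 8! × 4! × 1!) = 15315300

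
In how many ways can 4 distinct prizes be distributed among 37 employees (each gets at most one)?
P(37,4) = 37!/(37-4)! = 1585080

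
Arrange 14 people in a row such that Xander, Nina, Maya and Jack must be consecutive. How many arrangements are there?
Treat the 4 as one block: (14-4+1)! × 4! = 39916800 × 24 = 958003200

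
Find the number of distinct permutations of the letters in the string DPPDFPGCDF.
10! / (1! × 3! × 1! × 3! × 2!) = 50400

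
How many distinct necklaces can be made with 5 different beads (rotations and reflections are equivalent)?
(5-1)!/2 = 24/2 = 12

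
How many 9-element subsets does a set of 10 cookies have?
C(10,9) = 10!/(9!×1!) = 10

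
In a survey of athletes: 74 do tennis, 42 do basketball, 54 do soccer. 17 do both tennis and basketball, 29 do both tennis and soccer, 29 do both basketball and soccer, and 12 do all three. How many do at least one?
|A∪B∪C| = 74+42+54-17-29-29+12 = 107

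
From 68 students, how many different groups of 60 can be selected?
C(68,60) = 68!/(60!×8!) = 7392009768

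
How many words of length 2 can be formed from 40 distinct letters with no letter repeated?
P(40,2) = 40!/(40-2)! = 1560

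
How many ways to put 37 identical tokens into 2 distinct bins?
C(37+2-1, 2-1) = C(38, 1) = 38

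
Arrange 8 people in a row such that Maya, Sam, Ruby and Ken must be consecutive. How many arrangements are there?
Treat the 4 as one block: (8-4+1)! × 4! = 120 × 24 = 2880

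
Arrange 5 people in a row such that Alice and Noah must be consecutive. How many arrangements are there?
Treat the 2 as one block: (5-2+1)! × 2! = 24 × 2 = 48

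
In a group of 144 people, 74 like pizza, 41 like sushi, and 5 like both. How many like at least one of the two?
|A∪B| = |A| + |B| - |A∩B| = 74 + 41 - 5 = 110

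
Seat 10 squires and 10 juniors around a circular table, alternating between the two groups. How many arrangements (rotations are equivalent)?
Fix one of the squires: (10-1)! ways for the remaining squires, × 10! ways for the juniors = 362880 × 3628800 = 1316818944000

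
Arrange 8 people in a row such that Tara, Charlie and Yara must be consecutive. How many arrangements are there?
Treat the 3 as one block: (8-3+1)! × 3! = 720 × 6 = 4320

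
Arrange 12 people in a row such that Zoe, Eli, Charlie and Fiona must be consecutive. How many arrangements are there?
Treat the 4 as one block: (12-4+1)! × 4! = 362880 × 24 = 8709120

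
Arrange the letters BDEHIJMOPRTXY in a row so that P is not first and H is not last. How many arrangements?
By inclusion-exclusion: 13! - 2×(13-1)! + (13-2)! = 6227020800 - 958003200 + 39916800 = 5308934400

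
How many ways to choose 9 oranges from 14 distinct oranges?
C(14,9) = 14!/(9!×5!) = 2002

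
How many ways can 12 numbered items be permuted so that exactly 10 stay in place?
Choose the 10 fixed points C(12,10) = 66, derange the rest: !2 = Σ_{j=0}^{2} (-1)^j·2!/j! = 2 - 2 + 1 = 1. Product = 66 × 1 = 66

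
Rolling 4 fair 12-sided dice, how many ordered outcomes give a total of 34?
Coefficient of x^34 in (x + x² + ... + x^12)^4. By inclusion-exclusion on dice exceeding 12: Σ_j (-1)^j C(4,j)·C(34-1-12j, 3) = C(4,0)·C(33,3) - C(4,1)·C(21,3) + C(4,2)·C(9,3) = 1·5456 - 4·1330 + 6·84 = 640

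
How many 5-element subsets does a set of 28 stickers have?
C(28,5) = 28!/(5!×23!) = 98280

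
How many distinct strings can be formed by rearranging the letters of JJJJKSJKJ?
9! / (1! × 2! × 6!) = 252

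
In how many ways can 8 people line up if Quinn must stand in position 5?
Fix one position: (8-1)! = 5040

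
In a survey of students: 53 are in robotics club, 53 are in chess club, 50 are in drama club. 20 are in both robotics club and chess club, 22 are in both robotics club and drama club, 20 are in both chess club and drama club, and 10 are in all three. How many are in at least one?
|A∪B∪C| = 53+53+50-20-22-20+10 = 104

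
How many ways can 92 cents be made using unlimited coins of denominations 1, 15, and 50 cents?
Coefficient of x^92 in 1/(1-x^1) · 1/(1-x^15) · 1/(1-x^50). Case on j = number of 50-cent coins (j = 0..1); remainder r = 92 - 50j is made from {1,15} in ⌊r/15⌋+1 ways. r = 92, 42 → 7 + 3 = 10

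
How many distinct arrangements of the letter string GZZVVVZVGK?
10! / (4! × 1! × 3! × 2!) = 12600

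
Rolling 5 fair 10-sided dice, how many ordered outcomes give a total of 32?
Coefficient of x^32 in (x + x² + ... + x^10)^5. By inclusion-exclusion on dice exceeding 10: Σ_j (-1)^j C(5,j)·C(32-1-10j, 4) = C(5,0)·C(31,4) - C(5,1)·C(21,4) + C(5,2)·C(11,4) = 1·31465 - 5·5985 + 10·330 = 4840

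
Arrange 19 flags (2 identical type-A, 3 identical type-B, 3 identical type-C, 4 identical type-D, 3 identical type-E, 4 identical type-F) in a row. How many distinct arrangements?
19! / (2! × 3! × 3! × 4! × 3! × 4!) = 488864376000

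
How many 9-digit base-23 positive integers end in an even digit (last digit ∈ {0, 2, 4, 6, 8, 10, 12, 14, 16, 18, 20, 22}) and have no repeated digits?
Last∈{0,2,4,6,8,10,12,14,16,18,20,22}. Last=0: 12893126400. Last nonzero: 11×21×P(21,7) = 135377827200. Total = 148270953600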